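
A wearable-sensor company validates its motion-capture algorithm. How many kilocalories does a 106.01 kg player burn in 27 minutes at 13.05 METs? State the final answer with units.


kcal = MET * mass * time_hr
Convert time: 27 min = 0.45 hr
kcal = 13.05 * 106.01 * 0.45
kcal = 622.5437 kcal

622.5437 kcal


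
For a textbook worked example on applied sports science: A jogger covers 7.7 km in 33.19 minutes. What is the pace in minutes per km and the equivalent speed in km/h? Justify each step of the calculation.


Pace = time / distance = 33.19 min / 7.7 km = 4.3104 min/km
Speed = distance / time_in_hours = 7.7 / 0.5532 hr
Speed = 13.9199 km/h

4.3104 min/km, 13.9199 km/h


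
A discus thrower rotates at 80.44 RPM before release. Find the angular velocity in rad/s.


omega = RPM * 2 * pi / 60
omega = 80.44 * 2 * 3.14159 / 60
omega = 505.4194 / 60 = 8.4237 rad/s

8.4237 rad/s


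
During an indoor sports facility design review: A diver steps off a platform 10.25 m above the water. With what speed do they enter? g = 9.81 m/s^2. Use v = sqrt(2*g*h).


v = sqrt(2 * g * h)
v = sqrt(2 * 9.81 * 10.25)
v = sqrt(201.105) = 14.1811 m/s

14.1811 m/s


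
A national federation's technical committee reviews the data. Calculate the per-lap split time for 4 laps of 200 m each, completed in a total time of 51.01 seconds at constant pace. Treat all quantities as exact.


Split time = total_time / n_laps = 51.01 / 4
Split time = 12.7525 s per lap

12.7525 s


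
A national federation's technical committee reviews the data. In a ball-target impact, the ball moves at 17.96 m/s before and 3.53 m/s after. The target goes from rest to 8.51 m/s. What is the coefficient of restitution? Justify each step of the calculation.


e = (v2_after - v1_after) / (v1_before - v2_before)
Numerator = 8.51 - 3.53 = 4.98
Denominator = 17.96 - 0 = 17.96
e = 4.98 / 17.96 = 0.2773

0.2773


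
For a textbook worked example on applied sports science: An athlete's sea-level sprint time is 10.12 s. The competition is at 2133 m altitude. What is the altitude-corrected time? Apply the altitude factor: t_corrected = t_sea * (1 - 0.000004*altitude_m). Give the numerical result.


Correction factor = 1 - 0.000004 * 2133 = 0.991468
t_corrected = t_sea * factor = 10.12 * 0.991468
t_corrected = 10.0337 s

10.0337 s


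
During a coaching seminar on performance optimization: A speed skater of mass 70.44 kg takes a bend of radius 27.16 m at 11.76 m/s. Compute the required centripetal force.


Fc = m * v^2 / r
v^2 = 11.76^2 = 138.2976
Fc = 70.44 * 138.2976 / 27.16
Fc = 9741.6829 / 27.16 = 358.6776 N

358.6776 N


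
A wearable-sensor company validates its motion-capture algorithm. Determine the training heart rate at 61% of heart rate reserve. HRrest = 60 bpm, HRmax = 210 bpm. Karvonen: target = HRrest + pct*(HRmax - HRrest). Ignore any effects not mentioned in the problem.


Target = HRrest + pct*(HRmax - HRrest)
Heart rate reserve = HRmax - HRrest = 210 - 60 = 150 bpm
Fraction = 61% = 0.61
Target = 60 + 0.61 * 150
Target = 60 + 91.5 = 151.5 bpm

151.5 bpm


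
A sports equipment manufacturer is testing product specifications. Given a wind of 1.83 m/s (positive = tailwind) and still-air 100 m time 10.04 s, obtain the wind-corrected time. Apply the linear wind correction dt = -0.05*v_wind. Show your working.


dt = -0.05 * v_wind = -0.05 * 1.83 = -0.0915 s
t_corrected = t_still + dt = 10.04 + (-0.0915)
t_corrected = 9.9485 s

9.9485 s


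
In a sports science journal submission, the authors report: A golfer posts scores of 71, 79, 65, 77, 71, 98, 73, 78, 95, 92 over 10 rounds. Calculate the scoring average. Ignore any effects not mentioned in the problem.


Average = sum / n
Sum = 799
Average = 799 / 10 = 79.9

79.9


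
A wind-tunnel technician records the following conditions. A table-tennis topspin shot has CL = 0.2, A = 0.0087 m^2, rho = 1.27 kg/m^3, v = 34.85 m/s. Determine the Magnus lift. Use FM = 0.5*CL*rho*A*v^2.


FM = 0.5 * CL * rho * A * v^2
FM = 0.5 * 0.2 * 1.27 * 0.0087 * 34.85^2
v^2 = 1214.5225
FM = 0.5 * 0.2 * 1.27 * 0.0087 * 1214.5225 = 1.3419 N

1.3419 N


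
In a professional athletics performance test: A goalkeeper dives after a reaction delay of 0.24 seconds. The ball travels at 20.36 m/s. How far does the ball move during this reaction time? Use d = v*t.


d = v * t
d = 20.36 * 0.24
d = 4.8864 m

4.8864 m


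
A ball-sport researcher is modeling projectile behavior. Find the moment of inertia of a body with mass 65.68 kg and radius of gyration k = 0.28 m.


I = m * k^2
I = 65.68 * 0.28^2
I = 65.68 * 0.0784 = 5.1493 kg*m^2

5.1493 kg*m^2


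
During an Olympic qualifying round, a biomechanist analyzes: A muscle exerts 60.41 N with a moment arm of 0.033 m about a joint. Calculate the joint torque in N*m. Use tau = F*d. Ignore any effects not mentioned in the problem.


tau = F * d
tau = 60.41 * 0.033
tau = 1.9935 N*m

1.9935 N*m


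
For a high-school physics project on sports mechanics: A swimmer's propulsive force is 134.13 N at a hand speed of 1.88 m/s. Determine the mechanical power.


P = F * v
P = 134.13 * 1.88
P = 252.1644 W

252.1644 W


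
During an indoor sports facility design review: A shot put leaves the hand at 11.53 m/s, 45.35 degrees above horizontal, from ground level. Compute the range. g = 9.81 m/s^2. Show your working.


R = v^2 * sin(2*theta) / g
Convert angle to radians: theta = 45.35 deg = 0.7915 rad
sin(2*theta) = sin(1.583) = 0.9999
R = 11.53^2 * 0.9999 / 9.81
R = 132.9409 * 0.9999 / 9.81 = 13.5506 m

13.5506 m


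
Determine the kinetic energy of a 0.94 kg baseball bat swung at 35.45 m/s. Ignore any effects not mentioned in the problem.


KE = 0.5 * m * v^2
KE = 0.5 * 0.94 * 35.45^2
KE = 0.5 * 0.94 * 1256.7025 = 590.6502 J

590.6502 J


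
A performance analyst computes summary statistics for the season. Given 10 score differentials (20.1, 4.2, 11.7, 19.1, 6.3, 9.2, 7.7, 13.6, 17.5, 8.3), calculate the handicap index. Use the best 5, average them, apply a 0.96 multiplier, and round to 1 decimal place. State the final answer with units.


All differentials: 20.1, 4.2, 11.7, 19.1, 6.3, 9.2, 7.7, 13.6, 17.5, 8.3
Sorted: 4.2, 6.3, 7.7, 8.3, 9.2, 11.7, 13.6, 17.5, 19.1, 20.1
Best 5: 4.2, 6.3, 7.7, 8.3, 9.2
Average of best = 35.7 / 5 = 7.14
Raw index = 7.14 * 0.96 = 6.8544
Handicap index = round(6.8544, 1) = 6.9

6.9


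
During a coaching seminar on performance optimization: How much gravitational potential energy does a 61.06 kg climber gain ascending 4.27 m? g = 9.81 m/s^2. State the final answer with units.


PE = m * g * h
PE = 61.06 * 9.81 * 4.27
PE = 598.9986 * 4.27 = 2557.724 J

2557.724 J


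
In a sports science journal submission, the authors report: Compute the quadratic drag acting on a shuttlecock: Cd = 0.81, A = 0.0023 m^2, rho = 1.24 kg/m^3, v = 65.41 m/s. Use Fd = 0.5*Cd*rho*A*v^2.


Fd = 0.5 * Cd * rho * A * v^2
Fd = 0.5 * 0.81 * 1.24 * 0.0023 * 65.41^2
v^2 = 4278.4681
Fd = 0.5 * 0.81 * 1.24 * 0.0023 * 4278.4681 = 4.9419 N

4.9419 N


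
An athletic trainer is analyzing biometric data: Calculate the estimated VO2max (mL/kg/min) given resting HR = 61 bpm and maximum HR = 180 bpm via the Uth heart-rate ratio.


VO2max = 15.3 * HRmax / HRrest
VO2max = 15.3 * 180 / 61
VO2max = 2754 / 61 = 45.1475 mL/kg/min

45.1475 mL/kg/min


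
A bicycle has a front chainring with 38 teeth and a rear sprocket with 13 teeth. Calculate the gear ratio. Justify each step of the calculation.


GR = front_teeth / rear_teeth
GR = 38 / 13
GR = 2.9231

2.9231


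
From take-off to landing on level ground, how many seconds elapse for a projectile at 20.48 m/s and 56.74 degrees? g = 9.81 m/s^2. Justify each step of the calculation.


T = 2*v*sin(theta)/g
sin(theta) = sin(56.74 deg) = 0.8362
T = 2*20.48*0.8362 / 9.81
T = 34.2504 / 9.81 = 3.4914 s

3.4914 s


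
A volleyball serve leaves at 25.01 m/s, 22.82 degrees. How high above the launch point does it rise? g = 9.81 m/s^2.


H = (v*sin(theta))^2 / (2*g)
vy = v*sin(theta) = 25.01 * sin(22.82 deg) = 9.6998 m/s
H = vy^2 / (2*g) = 94.0864 / (2*9.81)
H = 94.0864 / 19.62 = 4.7954 m

4.7954 m


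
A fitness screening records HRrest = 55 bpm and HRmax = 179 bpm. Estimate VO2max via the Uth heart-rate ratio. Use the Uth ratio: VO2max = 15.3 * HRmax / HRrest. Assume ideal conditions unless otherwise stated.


VO2max = 15.3 * HRmax / HRrest
VO2max = 15.3 * 179 / 55
VO2max = 2738.7 / 55 = 49.7945 mL/kg/min

49.7945 mL/kg/min


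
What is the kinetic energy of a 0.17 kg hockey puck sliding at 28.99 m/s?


KE = 0.5 * m * v^2
KE = 0.5 * 0.17 * 28.99^2
KE = 0.5 * 0.17 * 840.4201 = 71.4357 J

71.4357 J


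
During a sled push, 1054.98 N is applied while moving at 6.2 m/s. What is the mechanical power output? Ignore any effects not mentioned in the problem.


P = F * v
P = 1054.98 * 6.2
P = 6540.876 W

6540.876 W


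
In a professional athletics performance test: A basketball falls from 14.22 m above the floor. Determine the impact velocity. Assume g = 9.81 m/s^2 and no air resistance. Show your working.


v = sqrt(2 * g * h)
v = sqrt(2 * 9.81 * 14.22)
v = sqrt(278.9964) = 16.7032 m/s

16.7032 m/s


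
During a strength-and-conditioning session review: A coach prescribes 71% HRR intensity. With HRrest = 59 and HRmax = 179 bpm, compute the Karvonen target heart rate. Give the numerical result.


Target = HRrest + pct*(HRmax - HRrest)
Heart rate reserve = HRmax - HRrest = 179 - 59 = 120 bpm
Fraction = 71% = 0.71
Target = 59 + 0.71 * 120
Target = 59 + 85.2 = 144.2 bpm

144.2 bpm


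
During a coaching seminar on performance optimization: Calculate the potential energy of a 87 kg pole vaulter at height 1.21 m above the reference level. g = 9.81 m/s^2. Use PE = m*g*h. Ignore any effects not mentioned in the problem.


PE = m * g * h
PE = 87 * 9.81 * 1.21
PE = 853.47 * 1.21 = 1032.6987 J

1032.6987 J


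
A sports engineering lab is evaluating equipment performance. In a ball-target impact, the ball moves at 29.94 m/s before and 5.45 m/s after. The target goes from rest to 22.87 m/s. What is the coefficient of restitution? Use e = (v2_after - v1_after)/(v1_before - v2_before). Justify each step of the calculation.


e = (v2_after - v1_after) / (v1_before - v2_before)
Numerator = 22.87 - 5.45 = 17.42
Denominator = 29.94 - 0 = 29.94
e = 17.42 / 29.94 = 0.5818

0.5818


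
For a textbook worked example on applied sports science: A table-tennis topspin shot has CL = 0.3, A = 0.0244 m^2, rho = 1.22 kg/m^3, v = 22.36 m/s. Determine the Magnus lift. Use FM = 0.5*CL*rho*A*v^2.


FM = 0.5 * CL * rho * A * v^2
FM = 0.5 * 0.3 * 1.22 * 0.0244 * 22.36^2
v^2 = 499.9696
FM = 0.5 * 0.3 * 1.22 * 0.0244 * 499.9696 = 2.2325 N

2.2325 N


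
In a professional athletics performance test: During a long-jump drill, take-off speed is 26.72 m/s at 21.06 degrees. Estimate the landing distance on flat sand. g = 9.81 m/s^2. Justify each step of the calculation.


R = v^2 * sin(2*theta) / g
Convert angle to radians: theta = 21.06 deg = 0.3676 rad
sin(2*theta) = sin(0.7351) = 0.6707
R = 26.72^2 * 0.6707 / 9.81
R = 713.9584 * 0.6707 / 9.81 = 48.8116 m

48.8116 m


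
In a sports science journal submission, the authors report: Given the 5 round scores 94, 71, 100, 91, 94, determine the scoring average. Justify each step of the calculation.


Average = sum / n
Sum = 450
Average = 450 / 5 = 90

90


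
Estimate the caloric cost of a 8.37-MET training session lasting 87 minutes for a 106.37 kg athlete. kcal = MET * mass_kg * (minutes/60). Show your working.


kcal = MET * mass * time_hr
Convert time: 87 min = 1.45 hr
kcal = 8.37 * 106.37 * 1.45
kcal = 1290.9595 kcal

1290.9595 kcal


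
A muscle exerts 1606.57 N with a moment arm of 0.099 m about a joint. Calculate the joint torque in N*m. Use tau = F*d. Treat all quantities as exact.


tau = F * d
tau = 1606.57 * 0.099
tau = 159.0504 N*m

159.0504 N*m


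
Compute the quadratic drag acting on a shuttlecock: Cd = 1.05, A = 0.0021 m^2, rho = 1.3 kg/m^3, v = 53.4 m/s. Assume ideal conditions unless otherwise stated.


Fd = 0.5 * Cd * rho * A * v^2
Fd = 0.5 * 1.05 * 1.3 * 0.0021 * 53.4^2
v^2 = 2851.56
Fd = 0.5 * 1.05 * 1.3 * 0.0021 * 2851.56 = 4.087 N

4.087 N


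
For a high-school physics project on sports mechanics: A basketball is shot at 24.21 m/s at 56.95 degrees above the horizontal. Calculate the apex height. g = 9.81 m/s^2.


H = (v*sin(theta))^2 / (2*g)
vy = v*sin(theta) = 24.21 * sin(56.95 deg) = 20.2927 m/s
H = vy^2 / (2*g) = 411.7937 / (2*9.81)
H = 411.7937 / 19.62 = 20.9885 m

20.9885 m


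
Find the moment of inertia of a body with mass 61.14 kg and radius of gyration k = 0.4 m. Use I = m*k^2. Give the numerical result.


I = m * k^2
I = 61.14 * 0.4^2
I = 61.14 * 0.16 = 9.7824 kg*m^2

9.7824 kg*m^2


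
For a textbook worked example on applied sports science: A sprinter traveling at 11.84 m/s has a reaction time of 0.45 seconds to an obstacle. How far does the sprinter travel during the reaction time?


d = v * t
d = 11.84 * 0.45
d = 5.328 m

5.328 m


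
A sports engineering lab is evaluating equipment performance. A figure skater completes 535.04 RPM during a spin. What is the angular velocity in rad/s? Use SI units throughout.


omega = RPM * 2 * pi / 60
omega = 535.04 * 2 * 3.14159 / 60
omega = 3361.7555 / 60 = 56.0293 rad/s

56.0293 rad/s


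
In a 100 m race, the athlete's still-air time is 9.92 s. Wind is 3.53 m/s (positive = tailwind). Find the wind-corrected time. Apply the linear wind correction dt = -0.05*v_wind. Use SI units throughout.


dt = -0.05 * v_wind = -0.05 * 3.53 = -0.1765 s
t_corrected = t_still + dt = 9.92 + (-0.1765)
t_corrected = 9.7435 s

9.7435 s


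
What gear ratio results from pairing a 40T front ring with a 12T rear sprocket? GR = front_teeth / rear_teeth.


GR = front_teeth / rear_teeth
GR = 40 / 12
GR = 3.3333

3.3333


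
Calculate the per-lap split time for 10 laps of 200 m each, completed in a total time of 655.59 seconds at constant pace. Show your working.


Split time = total_time / n_laps = 655.59 / 10
Split time = 65.559 s per lap

65.559 s


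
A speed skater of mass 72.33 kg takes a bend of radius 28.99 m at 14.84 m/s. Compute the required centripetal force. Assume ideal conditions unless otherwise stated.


Fc = m * v^2 / r
v^2 = 14.84^2 = 220.2256
Fc = 72.33 * 220.2256 / 28.99
Fc = 15928.9176 / 28.99 = 549.4625 N

549.4625 N


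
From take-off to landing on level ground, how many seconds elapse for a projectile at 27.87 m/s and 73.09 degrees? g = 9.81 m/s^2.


T = 2*v*sin(theta)/g
sin(theta) = sin(73.09 deg) = 0.9568
T = 2*27.87*0.9568 / 9.81
T = 53.33 / 9.81 = 5.4363 s

5.4363 s


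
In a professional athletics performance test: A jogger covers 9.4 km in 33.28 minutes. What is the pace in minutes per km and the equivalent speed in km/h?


Pace = time / distance = 33.28 min / 9.4 km = 3.5404 min/km
Speed = distance / time_in_hours = 9.4 / 0.5547 hr
Speed = 16.9471 km/h

3.5404 min/km, 16.9471 km/h


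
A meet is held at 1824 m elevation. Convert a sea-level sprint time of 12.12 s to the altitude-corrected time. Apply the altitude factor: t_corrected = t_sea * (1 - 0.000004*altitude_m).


Correction factor = 1 - 0.000004 * 1824 = 0.992704
t_corrected = t_sea * factor = 12.12 * 0.992704
t_corrected = 12.0316 s

12.0316 s


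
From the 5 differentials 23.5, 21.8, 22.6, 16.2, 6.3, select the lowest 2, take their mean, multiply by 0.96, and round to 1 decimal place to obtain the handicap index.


All differentials: 23.5, 21.8, 22.6, 16.2, 6.3
Sorted: 6.3, 16.2, 21.8, 22.6, 23.5
Best 2: 6.3, 16.2
Average of best = 22.5 / 2 = 11.25
Raw index = 11.25 * 0.96 = 10.8
Handicap index = round(10.8, 1) = 10.8

10.8


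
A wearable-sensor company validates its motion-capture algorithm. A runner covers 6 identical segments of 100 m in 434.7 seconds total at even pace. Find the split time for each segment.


Split time = total_time / n_laps = 434.7 / 6
Split time = 72.45 s per lap

72.45 s


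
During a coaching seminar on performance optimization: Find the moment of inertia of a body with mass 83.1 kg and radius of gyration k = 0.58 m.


I = m * k^2
I = 83.1 * 0.58^2
I = 83.1 * 0.3364 = 27.9548 kg*m^2

27.9548 kg*m^2


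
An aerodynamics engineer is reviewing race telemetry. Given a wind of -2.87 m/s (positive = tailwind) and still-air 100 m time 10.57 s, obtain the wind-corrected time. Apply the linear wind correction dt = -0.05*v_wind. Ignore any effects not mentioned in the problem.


dt = -0.05 * v_wind = -0.05 * -2.87 = 0.1435 s
t_corrected = t_still + dt = 10.57 + (0.1435)
t_corrected = 10.7135 s

10.7135 s


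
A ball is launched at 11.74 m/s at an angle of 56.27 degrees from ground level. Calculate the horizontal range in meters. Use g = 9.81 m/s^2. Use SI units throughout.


R = v^2 * sin(2*theta) / g
Convert angle to radians: theta = 56.27 deg = 0.9821 rad
sin(2*theta) = sin(1.9642) = 0.9236
R = 11.74^2 * 0.9236 / 9.81
R = 137.8276 * 0.9236 / 9.81 = 12.9765 m

12.9765 m


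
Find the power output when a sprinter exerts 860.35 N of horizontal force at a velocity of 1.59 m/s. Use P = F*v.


P = F * v
P = 860.35 * 1.59
P = 1367.9565 W

1367.9565 W


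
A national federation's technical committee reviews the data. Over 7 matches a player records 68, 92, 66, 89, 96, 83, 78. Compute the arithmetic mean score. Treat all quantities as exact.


Average = sum / n
Sum = 572
Average = 572 / 7 = 81.7143

81.7143


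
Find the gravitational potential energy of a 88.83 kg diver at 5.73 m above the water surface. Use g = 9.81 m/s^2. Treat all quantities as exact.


PE = m * g * h
PE = 88.83 * 9.81 * 5.73
PE = 871.4223 * 5.73 = 4993.2498 J

4993.2498 J


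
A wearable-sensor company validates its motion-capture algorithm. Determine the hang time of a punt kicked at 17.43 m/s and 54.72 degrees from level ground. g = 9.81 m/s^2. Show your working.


T = 2*v*sin(theta)/g
sin(theta) = sin(54.72 deg) = 0.8163
T = 2*17.43*0.8163 / 9.81
T = 28.4576 / 9.81 = 2.9009 s

2.9009 s


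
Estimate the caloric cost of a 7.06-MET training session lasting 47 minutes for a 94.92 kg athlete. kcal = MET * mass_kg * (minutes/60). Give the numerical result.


kcal = MET * mass * time_hr
Convert time: 47 min = 0.7833 hr
kcal = 7.06 * 94.92 * 0.7833
kcal = 524.9392 kcal

524.9392 kcal


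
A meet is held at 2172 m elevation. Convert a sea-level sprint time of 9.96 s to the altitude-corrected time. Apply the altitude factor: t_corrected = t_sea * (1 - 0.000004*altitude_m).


Correction factor = 1 - 0.000004 * 2172 = 0.991312
t_corrected = t_sea * factor = 9.96 * 0.991312
t_corrected = 9.8735 s

9.8735 s


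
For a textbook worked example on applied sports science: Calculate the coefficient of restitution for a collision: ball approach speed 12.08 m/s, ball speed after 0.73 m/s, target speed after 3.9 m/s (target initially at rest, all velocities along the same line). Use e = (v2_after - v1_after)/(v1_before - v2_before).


e = (v2_after - v1_after) / (v1_before - v2_before)
Numerator = 3.9 - 0.73 = 3.17
Denominator = 12.08 - 0 = 12.08
e = 3.17 / 12.08 = 0.2624

0.2624


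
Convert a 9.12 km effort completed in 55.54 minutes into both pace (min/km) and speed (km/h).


Pace = time / distance = 55.54 min / 9.12 km = 6.0899 min/km
Speed = distance / time_in_hours = 9.12 / 0.9257 hr
Speed = 9.8524 km/h

6.0899 min/km, 9.8524 km/h


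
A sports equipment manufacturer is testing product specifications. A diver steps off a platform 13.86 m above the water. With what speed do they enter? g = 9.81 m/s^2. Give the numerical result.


v = sqrt(2 * g * h)
v = sqrt(2 * 9.81 * 13.86)
v = sqrt(271.9332) = 16.4904 m/s

16.4904 m/s


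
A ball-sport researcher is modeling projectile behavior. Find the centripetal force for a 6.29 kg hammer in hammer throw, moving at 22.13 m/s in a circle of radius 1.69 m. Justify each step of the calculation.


Fc = m * v^2 / r
v^2 = 22.13^2 = 489.7369
Fc = 6.29 * 489.7369 / 1.69
Fc = 3080.4451 / 1.69 = 1822.7486 N

1822.7486 N


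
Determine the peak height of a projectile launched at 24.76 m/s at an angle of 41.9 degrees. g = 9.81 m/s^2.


H = (v*sin(theta))^2 / (2*g)
vy = v*sin(theta) = 24.76 * sin(41.9 deg) = 16.5355 m/s
H = vy^2 / (2*g) = 273.4239 / (2*9.81)
H = 273.4239 / 19.62 = 13.936 m

13.936 m


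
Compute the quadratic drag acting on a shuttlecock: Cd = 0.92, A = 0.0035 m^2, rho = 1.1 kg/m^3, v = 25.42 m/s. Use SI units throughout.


Fd = 0.5 * Cd * rho * A * v^2
Fd = 0.5 * 0.92 * 1.1 * 0.0035 * 25.42^2
v^2 = 646.1764
Fd = 0.5 * 0.92 * 1.1 * 0.0035 * 646.1764 = 1.1444 N

1.1444 N


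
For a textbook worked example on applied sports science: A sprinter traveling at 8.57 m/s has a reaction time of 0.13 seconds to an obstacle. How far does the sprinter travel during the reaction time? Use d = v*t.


d = v * t
d = 8.57 * 0.13
d = 1.1141 m

1.1141 m


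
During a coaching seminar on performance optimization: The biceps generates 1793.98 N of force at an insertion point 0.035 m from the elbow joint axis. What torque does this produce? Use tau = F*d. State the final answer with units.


tau = F * d
tau = 1793.98 * 0.035
tau = 62.7893 N*m

62.7893 N*m


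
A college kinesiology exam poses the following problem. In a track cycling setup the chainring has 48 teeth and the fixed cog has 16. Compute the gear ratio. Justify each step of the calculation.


GR = front_teeth / rear_teeth
GR = 48 / 16
GR = 3

3


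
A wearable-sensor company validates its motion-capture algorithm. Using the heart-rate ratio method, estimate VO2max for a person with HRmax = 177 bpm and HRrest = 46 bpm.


VO2max = 15.3 * HRmax / HRrest
VO2max = 15.3 * 177 / 46
VO2max = 2708.1 / 46 = 58.8717 mL/kg/min

58.8717 mL/kg/min


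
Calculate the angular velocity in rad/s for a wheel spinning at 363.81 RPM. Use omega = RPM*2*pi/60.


omega = RPM * 2 * pi / 60
omega = 363.81 * 2 * 3.14159 / 60
omega = 2285.8856 / 60 = 38.0981 rad/s

38.0981 rad/s


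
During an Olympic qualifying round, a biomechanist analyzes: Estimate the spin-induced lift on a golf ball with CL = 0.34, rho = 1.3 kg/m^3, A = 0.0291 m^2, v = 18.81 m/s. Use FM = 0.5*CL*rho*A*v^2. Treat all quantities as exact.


FM = 0.5 * CL * rho * A * v^2
FM = 0.5 * 0.34 * 1.3 * 0.0291 * 18.81^2
v^2 = 353.8161
FM = 0.5 * 0.34 * 1.3 * 0.0291 * 353.8161 = 2.2754 N

2.2754 N


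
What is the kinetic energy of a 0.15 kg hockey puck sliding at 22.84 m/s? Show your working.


KE = 0.5 * m * v^2
KE = 0.5 * 0.15 * 22.84^2
KE = 0.5 * 0.15 * 521.6656 = 39.1249 J

39.1249 J


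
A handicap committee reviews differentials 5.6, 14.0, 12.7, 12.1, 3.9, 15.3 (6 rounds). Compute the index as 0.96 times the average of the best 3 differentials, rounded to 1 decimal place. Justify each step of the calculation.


All differentials: 5.6, 14.0, 12.7, 12.1, 3.9, 15.3
Sorted: 3.9, 5.6, 12.1, 12.7, 14.0, 15.3
Best 3: 3.9, 5.6, 12.1
Average of best = 21.6 / 3 = 7.2
Raw index = 7.2 * 0.96 = 6.912
Handicap index = round(6.912, 1) = 6.9

6.9


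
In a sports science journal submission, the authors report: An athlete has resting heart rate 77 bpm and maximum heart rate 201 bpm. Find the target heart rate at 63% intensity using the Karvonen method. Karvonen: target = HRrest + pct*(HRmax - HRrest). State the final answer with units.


Target = HRrest + pct*(HRmax - HRrest)
Heart rate reserve = HRmax - HRrest = 201 - 77 = 124 bpm
Fraction = 63% = 0.63
Target = 77 + 0.63 * 124
Target = 77 + 78.12 = 155.12 bpm

155.12 bpm


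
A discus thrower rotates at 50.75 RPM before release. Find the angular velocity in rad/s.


omega = RPM * 2 * pi / 60
omega = 50.75 * 2 * 3.14159 / 60
omega = 318.8717 / 60 = 5.3145 rad/s

5.3145 rad/s


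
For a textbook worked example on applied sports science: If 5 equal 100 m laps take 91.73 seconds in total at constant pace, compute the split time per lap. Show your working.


Split time = total_time / n_laps = 91.73 / 5
Split time = 18.346 s per lap

18.346 s


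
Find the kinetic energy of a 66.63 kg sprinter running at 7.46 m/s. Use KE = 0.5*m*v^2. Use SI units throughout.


KE = 0.5 * m * v^2
KE = 0.5 * 66.63 * 7.46^2
KE = 0.5 * 66.63 * 55.6516 = 1854.0331 J

1854.0331 J


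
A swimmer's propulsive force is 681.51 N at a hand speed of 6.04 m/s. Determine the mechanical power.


P = F * v
P = 681.51 * 6.04
P = 4116.3204 W

4116.3204 W


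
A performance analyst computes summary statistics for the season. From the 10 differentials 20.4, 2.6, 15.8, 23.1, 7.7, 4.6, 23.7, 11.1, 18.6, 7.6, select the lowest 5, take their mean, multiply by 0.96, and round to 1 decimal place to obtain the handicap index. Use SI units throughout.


All differentials: 20.4, 2.6, 15.8, 23.1, 7.7, 4.6, 23.7, 11.1, 18.6, 7.6
Sorted: 2.6, 4.6, 7.6, 7.7, 11.1, 15.8, 18.6, 20.4, 23.1, 23.7
Best 5: 2.6, 4.6, 7.6, 7.7, 11.1
Average of best = 33.6 / 5 = 6.72
Raw index = 6.72 * 0.96 = 6.4512
Handicap index = round(6.4512, 1) = 6.5

6.5


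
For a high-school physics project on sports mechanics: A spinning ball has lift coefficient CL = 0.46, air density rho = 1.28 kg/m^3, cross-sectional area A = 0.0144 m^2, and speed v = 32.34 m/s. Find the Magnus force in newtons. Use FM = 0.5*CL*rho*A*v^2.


FM = 0.5 * CL * rho * A * v^2
FM = 0.5 * 0.46 * 1.28 * 0.0144 * 32.34^2
v^2 = 1045.8756
FM = 0.5 * 0.46 * 1.28 * 0.0144 * 1045.8756 = 4.4338 N

4.4338 N


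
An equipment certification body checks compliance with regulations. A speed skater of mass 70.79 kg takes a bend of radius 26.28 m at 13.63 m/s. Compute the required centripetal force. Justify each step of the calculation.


Fc = m * v^2 / r
v^2 = 13.63^2 = 185.7769
Fc = 70.79 * 185.7769 / 26.28
Fc = 13151.1468 / 26.28 = 500.4242 N

500.4242 N


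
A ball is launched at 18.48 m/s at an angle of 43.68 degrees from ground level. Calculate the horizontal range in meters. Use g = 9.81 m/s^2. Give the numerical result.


R = v^2 * sin(2*theta) / g
Convert angle to radians: theta = 43.68 deg = 0.7624 rad
sin(2*theta) = sin(1.5247) = 0.9989
R = 18.48^2 * 0.9989 / 9.81
R = 341.5104 * 0.9989 / 9.81 = 34.7755 m

34.7755 m


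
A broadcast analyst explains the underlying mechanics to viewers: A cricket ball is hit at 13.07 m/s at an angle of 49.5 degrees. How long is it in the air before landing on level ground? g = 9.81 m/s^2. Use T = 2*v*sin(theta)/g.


T = 2*v*sin(theta)/g
sin(theta) = sin(49.5 deg) = 0.7604
T = 2*13.07*0.7604 / 9.81
T = 19.877 / 9.81 = 2.0262 s

2.0262 s


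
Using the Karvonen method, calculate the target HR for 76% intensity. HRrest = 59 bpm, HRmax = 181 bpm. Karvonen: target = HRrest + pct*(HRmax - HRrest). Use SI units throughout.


Target = HRrest + pct*(HRmax - HRrest)
Heart rate reserve = HRmax - HRrest = 181 - 59 = 122 bpm
Fraction = 76% = 0.76
Target = 59 + 0.76 * 122
Target = 59 + 92.72 = 151.72 bpm

151.72 bpm


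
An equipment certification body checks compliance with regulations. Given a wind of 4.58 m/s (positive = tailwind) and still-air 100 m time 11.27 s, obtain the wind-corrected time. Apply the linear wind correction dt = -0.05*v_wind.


dt = -0.05 * v_wind = -0.05 * 4.58 = -0.229 s
t_corrected = t_still + dt = 11.27 + (-0.229)
t_corrected = 11.041 s

11.041 s


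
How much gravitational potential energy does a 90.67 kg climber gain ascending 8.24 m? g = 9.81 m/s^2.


PE = m * g * h
PE = 90.67 * 9.81 * 8.24
PE = 889.4727 * 8.24 = 7329.255 J

7329.255 J


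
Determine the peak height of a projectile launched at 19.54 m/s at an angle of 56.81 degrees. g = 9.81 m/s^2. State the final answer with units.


H = (v*sin(theta))^2 / (2*g)
vy = v*sin(theta) = 19.54 * sin(56.81 deg) = 16.3522 m/s
H = vy^2 / (2*g) = 267.3958 / (2*9.81)
H = 267.3958 / 19.62 = 13.6287 m

13.6287 m


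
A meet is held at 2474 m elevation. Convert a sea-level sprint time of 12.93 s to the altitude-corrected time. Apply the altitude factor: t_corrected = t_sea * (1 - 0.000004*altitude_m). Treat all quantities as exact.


Correction factor = 1 - 0.000004 * 2474 = 0.990104
t_corrected = t_sea * factor = 12.93 * 0.990104
t_corrected = 12.802 s

12.802 s


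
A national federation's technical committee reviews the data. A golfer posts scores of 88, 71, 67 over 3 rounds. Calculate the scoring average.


Average = sum / n
Sum = 226
Average = 226 / 3 = 75.3333

75.3333


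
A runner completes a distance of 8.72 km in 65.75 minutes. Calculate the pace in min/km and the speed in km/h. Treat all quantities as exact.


Pace = time / distance = 65.75 min / 8.72 km = 7.5401 min/km
Speed = distance / time_in_hours = 8.72 / 1.0958 hr
Speed = 7.9574 km/h

7.5401 min/km, 7.9574 km/h


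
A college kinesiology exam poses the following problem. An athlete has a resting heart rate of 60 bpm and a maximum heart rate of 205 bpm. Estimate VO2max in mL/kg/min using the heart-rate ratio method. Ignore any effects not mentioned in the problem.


VO2max = 15.3 * HRmax / HRrest
VO2max = 15.3 * 205 / 60
VO2max = 3136.5 / 60 = 52.275 mL/kg/min

52.275 mL/kg/min


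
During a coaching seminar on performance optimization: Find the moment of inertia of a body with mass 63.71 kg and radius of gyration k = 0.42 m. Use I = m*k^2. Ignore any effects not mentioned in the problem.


I = m * k^2
I = 63.71 * 0.42^2
I = 63.71 * 0.1764 = 11.2384 kg*m^2

11.2384 kg*m^2


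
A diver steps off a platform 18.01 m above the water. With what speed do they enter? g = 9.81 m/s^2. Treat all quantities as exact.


v = sqrt(2 * g * h)
v = sqrt(2 * 9.81 * 18.01)
v = sqrt(353.3562) = 18.7978 m/s

18.7978 m/s


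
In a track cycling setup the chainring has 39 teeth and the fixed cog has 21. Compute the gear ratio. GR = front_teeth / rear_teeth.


GR = front_teeth / rear_teeth
GR = 39 / 21
GR = 1.8571

1.8571


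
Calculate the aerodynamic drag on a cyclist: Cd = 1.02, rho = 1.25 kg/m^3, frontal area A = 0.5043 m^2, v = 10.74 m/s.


Fd = 0.5 * Cd * rho * A * v^2
Fd = 0.5 * 1.02 * 1.25 * 0.5043 * 10.74^2
v^2 = 115.3476
Fd = 0.5 * 1.02 * 1.25 * 0.5043 * 115.3476 = 37.0832 N

37.0832 N


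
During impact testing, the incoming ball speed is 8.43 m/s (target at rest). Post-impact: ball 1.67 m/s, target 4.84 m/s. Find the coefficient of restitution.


e = (v2_after - v1_after) / (v1_before - v2_before)
Numerator = 4.84 - 1.67 = 3.17
Denominator = 8.43 - 0 = 8.43
e = 3.17 / 8.43 = 0.376

0.376


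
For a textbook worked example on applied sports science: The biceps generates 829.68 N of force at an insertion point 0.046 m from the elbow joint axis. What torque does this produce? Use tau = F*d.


tau = F * d
tau = 829.68 * 0.046
tau = 38.1653 N*m

38.1653 N*m


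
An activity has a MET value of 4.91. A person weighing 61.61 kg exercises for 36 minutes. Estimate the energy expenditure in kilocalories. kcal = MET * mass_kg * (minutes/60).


kcal = MET * mass * time_hr
Convert time: 36 min = 0.6 hr
kcal = 4.91 * 61.61 * 0.6
kcal = 181.5031 kcal

181.5031 kcal


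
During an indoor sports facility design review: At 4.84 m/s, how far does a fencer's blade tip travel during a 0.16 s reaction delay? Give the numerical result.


d = v * t
d = 4.84 * 0.16
d = 0.7744 m

0.7744 m


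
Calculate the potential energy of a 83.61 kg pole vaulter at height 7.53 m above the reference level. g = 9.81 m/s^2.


PE = m * g * h
PE = 83.61 * 9.81 * 7.53
PE = 820.2141 * 7.53 = 6176.2122 J

6176.2122 J


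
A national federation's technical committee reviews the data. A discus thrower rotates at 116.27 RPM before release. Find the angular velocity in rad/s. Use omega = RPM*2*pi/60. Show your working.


omega = RPM * 2 * pi / 60
omega = 116.27 * 2 * 3.14159 / 60
omega = 730.546 / 60 = 12.1758 rad/s

12.1758 rad/s


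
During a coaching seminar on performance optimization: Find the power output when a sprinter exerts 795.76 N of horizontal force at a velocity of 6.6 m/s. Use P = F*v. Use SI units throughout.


P = F * v
P = 795.76 * 6.6
P = 5252.016 W

5252.016 W


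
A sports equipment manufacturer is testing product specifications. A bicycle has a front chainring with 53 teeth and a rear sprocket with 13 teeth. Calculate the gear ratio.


GR = front_teeth / rear_teeth
GR = 53 / 13
GR = 4.0769

4.0769


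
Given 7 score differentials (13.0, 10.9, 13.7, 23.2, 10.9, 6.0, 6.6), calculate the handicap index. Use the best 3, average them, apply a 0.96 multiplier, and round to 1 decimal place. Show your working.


All differentials: 13.0, 10.9, 13.7, 23.2, 10.9, 6.0, 6.6
Sorted: 6.0, 6.6, 10.9, 10.9, 13.0, 13.7, 23.2
Best 3: 6.0, 6.6, 10.9
Average of best = 23.5 / 3 = 7.8333
Raw index = 7.8333 * 0.96 = 7.52
Handicap index = round(7.52, 1) = 7.5

7.5


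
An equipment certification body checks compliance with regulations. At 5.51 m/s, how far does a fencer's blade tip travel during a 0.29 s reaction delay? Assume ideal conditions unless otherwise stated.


d = v * t
d = 5.51 * 0.29
d = 1.5979 m

1.5979 m


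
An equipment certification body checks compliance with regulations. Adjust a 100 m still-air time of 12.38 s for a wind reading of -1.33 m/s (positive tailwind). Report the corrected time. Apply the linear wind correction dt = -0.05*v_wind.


dt = -0.05 * v_wind = -0.05 * -1.33 = 0.0665 s
t_corrected = t_still + dt = 12.38 + (0.0665)
t_corrected = 12.4465 s

12.4465 s


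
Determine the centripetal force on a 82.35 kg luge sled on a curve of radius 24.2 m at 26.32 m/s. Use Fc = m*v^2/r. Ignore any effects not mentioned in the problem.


Fc = m * v^2 / r
v^2 = 26.32^2 = 692.7424
Fc = 82.35 * 692.7424 / 24.2
Fc = 57047.3366 / 24.2 = 2357.328 N

2357.328 N


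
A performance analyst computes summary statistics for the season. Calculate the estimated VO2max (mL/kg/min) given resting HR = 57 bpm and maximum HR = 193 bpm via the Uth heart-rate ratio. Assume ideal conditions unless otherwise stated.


VO2max = 15.3 * HRmax / HRrest
VO2max = 15.3 * 193 / 57
VO2max = 2952.9 / 57 = 51.8053 mL/kg/min

51.8053 mL/kg/min


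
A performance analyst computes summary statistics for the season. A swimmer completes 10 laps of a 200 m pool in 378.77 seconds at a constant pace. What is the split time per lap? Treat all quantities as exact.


Split time = total_time / n_laps = 378.77 / 10
Split time = 37.877 s per lap

37.877 s


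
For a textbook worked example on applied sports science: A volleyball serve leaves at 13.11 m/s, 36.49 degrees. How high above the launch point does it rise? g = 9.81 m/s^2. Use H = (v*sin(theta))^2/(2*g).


H = (v*sin(theta))^2 / (2*g)
vy = v*sin(theta) = 13.11 * sin(36.49 deg) = 7.7963 m/s
H = vy^2 / (2*g) = 60.7821 / (2*9.81)
H = 60.7821 / 19.62 = 3.098 m

3.098 m


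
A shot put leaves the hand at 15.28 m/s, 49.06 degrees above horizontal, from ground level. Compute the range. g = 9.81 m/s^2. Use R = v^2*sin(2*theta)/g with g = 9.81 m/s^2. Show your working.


R = v^2 * sin(2*theta) / g
Convert angle to radians: theta = 49.06 deg = 0.8563 rad
sin(2*theta) = sin(1.7125) = 0.99
R = 15.28^2 * 0.99 / 9.81
R = 233.4784 * 0.99 / 9.81 = 23.5614 m

23.5614 m


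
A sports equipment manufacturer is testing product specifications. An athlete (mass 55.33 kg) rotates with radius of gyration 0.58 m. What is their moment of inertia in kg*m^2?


I = m * k^2
I = 55.33 * 0.58^2
I = 55.33 * 0.3364 = 18.613 kg*m^2

18.613 kg*m^2


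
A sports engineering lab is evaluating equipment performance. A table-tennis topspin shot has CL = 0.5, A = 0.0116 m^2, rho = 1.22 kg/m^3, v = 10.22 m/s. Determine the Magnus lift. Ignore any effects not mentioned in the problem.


FM = 0.5 * CL * rho * A * v^2
FM = 0.5 * 0.5 * 1.22 * 0.0116 * 10.22^2
v^2 = 104.4484
FM = 0.5 * 0.5 * 1.22 * 0.0116 * 104.4484 = 0.3695 N

0.3695 N


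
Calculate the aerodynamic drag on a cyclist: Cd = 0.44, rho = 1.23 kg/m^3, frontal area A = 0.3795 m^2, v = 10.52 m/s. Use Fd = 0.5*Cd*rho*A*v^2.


Fd = 0.5 * Cd * rho * A * v^2
Fd = 0.5 * 0.44 * 1.23 * 0.3795 * 10.52^2
v^2 = 110.6704
Fd = 0.5 * 0.44 * 1.23 * 0.3795 * 110.6704 = 11.365 N

11.365 N


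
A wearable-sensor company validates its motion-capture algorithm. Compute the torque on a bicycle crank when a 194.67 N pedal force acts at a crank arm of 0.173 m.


tau = F * d
tau = 194.67 * 0.173
tau = 33.6779 N*m

33.6779 N*m


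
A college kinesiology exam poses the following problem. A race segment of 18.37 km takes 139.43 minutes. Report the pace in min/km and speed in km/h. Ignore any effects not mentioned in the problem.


Pace = time / distance = 139.43 min / 18.37 km = 7.5901 min/km
Speed = distance / time_in_hours = 18.37 / 2.3238 hr
Speed = 7.905 km/h

7.5901 min/km, 7.905 km/h


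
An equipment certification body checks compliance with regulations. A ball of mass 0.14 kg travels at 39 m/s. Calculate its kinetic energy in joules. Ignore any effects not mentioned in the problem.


KE = 0.5 * m * v^2
KE = 0.5 * 0.14 * 39^2
KE = 0.5 * 0.14 * 1521 = 106.47 J

106.47 J


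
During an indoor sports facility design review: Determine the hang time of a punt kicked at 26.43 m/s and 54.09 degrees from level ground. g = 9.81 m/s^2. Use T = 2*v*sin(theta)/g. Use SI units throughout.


T = 2*v*sin(theta)/g
sin(theta) = sin(54.09 deg) = 0.8099
T = 2*26.43*0.8099 / 9.81
T = 42.8134 / 9.81 = 4.3643 s

4.3643 s


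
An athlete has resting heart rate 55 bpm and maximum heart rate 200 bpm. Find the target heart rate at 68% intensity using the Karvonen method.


Target = HRrest + pct*(HRmax - HRrest)
Heart rate reserve = HRmax - HRrest = 200 - 55 = 145 bpm
Fraction = 68% = 0.68
Target = 55 + 0.68 * 145
Target = 55 + 98.6 = 153.6 bpm

153.6 bpm


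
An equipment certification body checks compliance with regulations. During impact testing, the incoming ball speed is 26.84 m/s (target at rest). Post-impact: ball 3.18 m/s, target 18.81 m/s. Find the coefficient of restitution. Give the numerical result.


e = (v2_after - v1_after) / (v1_before - v2_before)
Numerator = 18.81 - 3.18 = 15.63
Denominator = 26.84 - 0 = 26.84
e = 15.63 / 26.84 = 0.5823

0.5823


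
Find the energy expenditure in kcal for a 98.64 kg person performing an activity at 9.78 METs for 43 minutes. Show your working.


kcal = MET * mass * time_hr
Convert time: 43 min = 0.7167 hr
kcal = 9.78 * 98.64 * 0.7167
kcal = 691.3678 kcal

691.3678 kcal


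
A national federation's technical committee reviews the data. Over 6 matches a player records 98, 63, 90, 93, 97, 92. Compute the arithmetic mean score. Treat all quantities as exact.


Average = sum / n
Sum = 533
Average = 533 / 6 = 88.8333

88.8333


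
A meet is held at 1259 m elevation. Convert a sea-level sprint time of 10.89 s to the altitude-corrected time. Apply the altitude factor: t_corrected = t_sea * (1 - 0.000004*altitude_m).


Correction factor = 1 - 0.000004 * 1259 = 0.994964
t_corrected = t_sea * factor = 10.89 * 0.994964
t_corrected = 10.8352 s

10.8352 s


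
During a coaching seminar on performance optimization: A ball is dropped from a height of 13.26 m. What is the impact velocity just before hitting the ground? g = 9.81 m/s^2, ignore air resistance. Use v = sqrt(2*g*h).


v = sqrt(2 * g * h)
v = sqrt(2 * 9.81 * 13.26)
v = sqrt(260.1612) = 16.1295 m/s

16.1295 m/s


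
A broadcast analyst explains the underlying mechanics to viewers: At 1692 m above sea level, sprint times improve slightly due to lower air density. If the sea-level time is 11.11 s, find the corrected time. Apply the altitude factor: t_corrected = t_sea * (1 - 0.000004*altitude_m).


Correction factor = 1 - 0.000004 * 1692 = 0.993232
t_corrected = t_sea * factor = 11.11 * 0.993232
t_corrected = 11.0348 s

11.0348 s


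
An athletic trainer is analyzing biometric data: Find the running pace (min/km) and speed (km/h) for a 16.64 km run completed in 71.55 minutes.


Pace = time / distance = 71.55 min / 16.64 km = 4.2999 min/km
Speed = distance / time_in_hours = 16.64 / 1.1925 hr
Speed = 13.9539 km/h

4.2999 min/km, 13.9539 km/h
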